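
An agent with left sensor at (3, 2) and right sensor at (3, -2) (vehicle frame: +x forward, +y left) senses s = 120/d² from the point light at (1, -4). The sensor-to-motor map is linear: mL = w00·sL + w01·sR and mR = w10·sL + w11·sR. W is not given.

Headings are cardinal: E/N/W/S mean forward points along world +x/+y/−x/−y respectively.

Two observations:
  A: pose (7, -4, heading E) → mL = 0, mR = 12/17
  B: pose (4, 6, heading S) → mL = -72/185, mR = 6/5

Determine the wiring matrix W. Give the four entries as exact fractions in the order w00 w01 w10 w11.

obs A: pose=(7,-4,E) → sL=24/17, sR=24/17, mL=0, mR=12/17
obs B: pose=(4,6,S) → sL=60/37, sR=12/5, mL=-72/185, mR=6/5
sensor matrix S = [[24/17, 24/17], [60/37, 12/5]]; det S = 3456/3145
solve [mL_A; mL_B] = S·[w00; w01] and [mR_A; mR_B] = S·[w10; w11]:
  w00 = 1/2, w01 = -1/2, w10 = 0, w11 = 1/2

1/2 -1/2 0 1/2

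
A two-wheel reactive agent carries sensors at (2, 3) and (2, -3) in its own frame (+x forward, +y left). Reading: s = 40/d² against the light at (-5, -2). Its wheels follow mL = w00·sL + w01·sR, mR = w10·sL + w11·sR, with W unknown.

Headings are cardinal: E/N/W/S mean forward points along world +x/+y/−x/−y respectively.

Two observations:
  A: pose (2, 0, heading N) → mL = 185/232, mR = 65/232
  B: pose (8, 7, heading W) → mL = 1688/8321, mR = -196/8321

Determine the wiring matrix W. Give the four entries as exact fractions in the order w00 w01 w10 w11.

obs A: pose=(2,0,N) → sL=5/4, sR=10/29, mL=185/232, mR=65/232
obs B: pose=(8,7,W) → sL=40/157, sR=8/53, mL=1688/8321, mR=-196/8321
sensor matrix S = [[5/4, 10/29], [40/157, 8/53]]; det S = 24330/241309
solve [mL_A; mL_B] = S·[w00; w01] and [mR_A; mR_B] = S·[w10; w11]:
  w00 = 1/2, w01 = 1/2, w10 = 1/2, w11 = -1

1/2 1/2 1/2 -1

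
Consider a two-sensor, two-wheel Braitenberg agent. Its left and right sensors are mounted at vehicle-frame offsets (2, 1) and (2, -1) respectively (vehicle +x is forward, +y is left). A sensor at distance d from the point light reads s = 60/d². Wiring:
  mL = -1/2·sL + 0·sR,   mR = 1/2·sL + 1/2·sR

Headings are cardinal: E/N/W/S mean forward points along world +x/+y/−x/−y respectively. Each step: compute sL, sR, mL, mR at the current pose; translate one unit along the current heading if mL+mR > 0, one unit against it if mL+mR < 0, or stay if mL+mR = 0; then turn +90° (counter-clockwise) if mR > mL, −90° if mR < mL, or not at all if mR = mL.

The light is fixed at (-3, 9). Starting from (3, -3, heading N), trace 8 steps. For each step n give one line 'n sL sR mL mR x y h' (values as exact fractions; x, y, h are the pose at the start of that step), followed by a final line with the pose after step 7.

n=0: pose=(3,-3,N); sL=12/25, sR=60/149; mL=-6/25, mR=1644/3725; mL+mR=30/149 → advance +1; mR−mL=2538/3725 → turn +1·90°
n=1: pose=(3,-2,W); sL=3/8, sR=15/29; mL=-3/16, mR=207/464; mL+mR=15/58 → advance +1; mR−mL=147/232 → turn +1·90°
n=2: pose=(2,-2,S); sL=12/41, sR=12/37; mL=-6/41, mR=468/1517; mL+mR=6/37 → advance +1; mR−mL=690/1517 → turn +1·90°
n=3: pose=(2,-3,E); sL=6/17, sR=30/109; mL=-3/17, mR=582/1853; mL+mR=15/109 → advance +1; mR−mL=909/1853 → turn +1·90°
n=4: pose=(3,-3,N); sL=12/25, sR=60/149; mL=-6/25, mR=1644/3725; mL+mR=30/149 → advance +1; mR−mL=2538/3725 → turn +1·90°
n=5: pose=(3,-2,W); sL=3/8, sR=15/29; mL=-3/16, mR=207/464; mL+mR=15/58 → advance +1; mR−mL=147/232 → turn +1·90°
n=6: pose=(2,-2,S); sL=12/41, sR=12/37; mL=-6/41, mR=468/1517; mL+mR=6/37 → advance +1; mR−mL=690/1517 → turn +1·90°
n=7: pose=(2,-3,E); sL=6/17, sR=30/109; mL=-3/17, mR=582/1853; mL+mR=15/109 → advance +1; mR−mL=909/1853 → turn +1·90°

0 12/25 60/149 -6/25 1644/3725 3 -3 N
1 3/8 15/29 -3/16 207/464 3 -2 W
2 12/41 12/37 -6/41 468/1517 2 -2 S
3 6/17 30/109 -3/17 582/1853 2 -3 E
4 12/25 60/149 -6/25 1644/3725 3 -3 N
5 3/8 15/29 -3/16 207/464 3 -2 W
6 12/41 12/37 -6/41 468/1517 2 -2 S
7 6/17 30/109 -3/17 582/1853 2 -3 E
final 3 -3 N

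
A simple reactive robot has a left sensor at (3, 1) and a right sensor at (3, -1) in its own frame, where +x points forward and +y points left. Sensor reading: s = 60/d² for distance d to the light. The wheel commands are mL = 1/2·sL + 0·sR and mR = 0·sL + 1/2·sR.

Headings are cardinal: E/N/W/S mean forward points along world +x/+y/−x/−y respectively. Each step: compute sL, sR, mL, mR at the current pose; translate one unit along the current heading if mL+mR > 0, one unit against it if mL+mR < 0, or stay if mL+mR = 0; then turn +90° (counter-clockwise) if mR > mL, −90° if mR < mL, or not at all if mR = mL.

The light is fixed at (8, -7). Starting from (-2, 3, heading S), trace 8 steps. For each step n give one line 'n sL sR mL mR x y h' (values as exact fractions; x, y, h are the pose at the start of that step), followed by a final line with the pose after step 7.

0 6/13 6/17 3/13 3/17 -2 3 S
1 60/233 60/269 30/233 30/269 -2 2 W
2 5/24 15/61 5/48 15/122 -3 2 N
3 60/277 60/317 30/277 30/317 -3 3 W
4 30/169 6/29 15/169 3/29 -4 3 N
5 12/65 20/123 6/65 10/123 -4 4 W
6 15/98 3/17 15/196 3/34 -5 4 N
7 60/377 12/85 30/377 6/85 -5 5 W
final -6 5 N

n=0: pose=(-2,3,S); sL=6/13, sR=6/17; mL=3/13, mR=3/17; mL+mR=90/221 → advance +1; mR−mL=-12/221 → turn -1·90°
n=1: pose=(-2,2,W); sL=60/233, sR=60/269; mL=30/233, mR=30/269; mL+mR=15060/62677 → advance +1; mR−mL=-1080/62677 → turn -1·90°
n=2: pose=(-3,2,N); sL=5/24, sR=15/61; mL=5/48, mR=15/122; mL+mR=665/2928 → advance +1; mR−mL=55/2928 → turn +1·90°
n=3: pose=(-3,3,W); sL=60/277, sR=60/317; mL=30/277, mR=30/317; mL+mR=17820/87809 → advance +1; mR−mL=-1200/87809 → turn -1·90°
n=4: pose=(-4,3,N); sL=30/169, sR=6/29; mL=15/169, mR=3/29; mL+mR=942/4901 → advance +1; mR−mL=72/4901 → turn +1·90°
n=5: pose=(-4,4,W); sL=12/65, sR=20/123; mL=6/65, mR=10/123; mL+mR=1388/7995 → advance +1; mR−mL=-88/7995 → turn -1·90°
n=6: pose=(-5,4,N); sL=15/98, sR=3/17; mL=15/196, mR=3/34; mL+mR=549/3332 → advance +1; mR−mL=39/3332 → turn +1·90°
n=7: pose=(-5,5,W); sL=60/377, sR=12/85; mL=30/377, mR=6/85; mL+mR=4812/32045 → advance +1; mR−mL=-288/32045 → turn -1·90°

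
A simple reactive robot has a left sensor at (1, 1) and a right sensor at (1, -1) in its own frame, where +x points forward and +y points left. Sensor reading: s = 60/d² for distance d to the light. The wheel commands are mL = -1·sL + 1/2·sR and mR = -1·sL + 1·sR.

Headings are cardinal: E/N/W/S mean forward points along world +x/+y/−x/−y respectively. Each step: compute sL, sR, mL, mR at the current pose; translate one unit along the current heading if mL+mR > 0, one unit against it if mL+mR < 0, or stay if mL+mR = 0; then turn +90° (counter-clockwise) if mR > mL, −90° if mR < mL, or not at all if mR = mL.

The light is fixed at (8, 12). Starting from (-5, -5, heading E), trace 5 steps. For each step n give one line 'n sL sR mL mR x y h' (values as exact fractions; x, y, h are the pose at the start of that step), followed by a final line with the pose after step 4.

n=0: pose=(-5,-5,E); sL=3/20, sR=5/39; mL=-67/780, mR=-17/780; mL+mR=-7/65 → advance -1; mR−mL=5/78 → turn +1·90°
n=1: pose=(-6,-5,N); sL=60/481, sR=12/85; mL=-2214/40885, mR=672/40885; mL+mR=-1542/40885 → advance -1; mR−mL=6/85 → turn +1·90°
n=2: pose=(-6,-6,W); sL=30/293, sR=30/257; mL=-3315/75301, mR=1080/75301; mL+mR=-2235/75301 → advance -1; mR−mL=15/257 → turn +1·90°
n=3: pose=(-5,-6,S); sL=12/101, sR=60/557; mL=-3654/56257, mR=-624/56257; mL+mR=-4278/56257 → advance -1; mR−mL=30/557 → turn +1·90°
n=4: pose=(-5,-5,E); sL=3/20, sR=5/39; mL=-67/780, mR=-17/780; mL+mR=-7/65 → advance -1; mR−mL=5/78 → turn +1·90°

0 3/20 5/39 -67/780 -17/780 -5 -5 E
1 60/481 12/85 -2214/40885 672/40885 -6 -5 N
2 30/293 30/257 -3315/75301 1080/75301 -6 -6 W
3 12/101 60/557 -3654/56257 -624/56257 -5 -6 S
4 3/20 5/39 -67/780 -17/780 -5 -5 E
final -6 -5 N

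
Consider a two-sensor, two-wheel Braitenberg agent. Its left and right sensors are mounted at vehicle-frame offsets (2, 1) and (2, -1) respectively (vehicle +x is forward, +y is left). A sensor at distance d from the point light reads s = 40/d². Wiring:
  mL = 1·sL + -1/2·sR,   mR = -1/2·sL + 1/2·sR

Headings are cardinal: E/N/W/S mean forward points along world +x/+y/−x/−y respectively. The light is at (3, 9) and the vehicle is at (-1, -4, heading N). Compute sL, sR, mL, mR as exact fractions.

left sensor world pos  = (-2, -2); dL² = 146
right sensor world pos = (0, -2); dR² = 130
sL = 40/146 = 20/73
sR = 40/130 = 4/13
mL = 1·sL + -1/2·sR = 114/949
mR = -1/2·sL + 1/2·sR = 16/949

20/73 4/13 114/949 16/949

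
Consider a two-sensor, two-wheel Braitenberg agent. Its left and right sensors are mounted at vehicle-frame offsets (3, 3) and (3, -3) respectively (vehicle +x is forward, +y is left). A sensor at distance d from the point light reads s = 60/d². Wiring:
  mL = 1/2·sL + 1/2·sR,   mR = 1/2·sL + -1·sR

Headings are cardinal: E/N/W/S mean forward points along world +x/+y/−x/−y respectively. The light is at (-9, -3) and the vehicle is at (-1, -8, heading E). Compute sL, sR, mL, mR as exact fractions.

left sensor world pos  = (2, -5); dL² = 125
right sensor world pos = (2, -11); dR² = 185
sL = 60/125 = 12/25
sR = 60/185 = 12/37
mL = 1/2·sL + 1/2·sR = 372/925
mR = 1/2·sL + -1·sR = -78/925

12/25 12/37 372/925 -78/925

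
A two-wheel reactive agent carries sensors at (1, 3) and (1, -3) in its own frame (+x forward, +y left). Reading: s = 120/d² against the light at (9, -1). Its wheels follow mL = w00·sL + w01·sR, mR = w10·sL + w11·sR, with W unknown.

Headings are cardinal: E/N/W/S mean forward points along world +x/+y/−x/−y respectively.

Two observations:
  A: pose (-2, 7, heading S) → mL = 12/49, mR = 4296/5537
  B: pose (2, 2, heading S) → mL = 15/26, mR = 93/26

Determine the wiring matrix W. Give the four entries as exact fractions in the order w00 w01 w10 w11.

0 1/2 1/2 1/2

obs A: pose=(-2,7,S) → sL=120/113, sR=24/49, mL=12/49, mR=4296/5537
obs B: pose=(2,2,S) → sL=6, sR=15/13, mL=15/26, mR=93/26
sensor matrix S = [[120/113, 24/49], [6, 15/13]]; det S = -123336/71981
solve [mL_A; mL_B] = S·[w00; w01] and [mR_A; mR_B] = S·[w10; w11]:
  w00 = 0, w01 = 1/2, w10 = 1/2, w11 = 1/2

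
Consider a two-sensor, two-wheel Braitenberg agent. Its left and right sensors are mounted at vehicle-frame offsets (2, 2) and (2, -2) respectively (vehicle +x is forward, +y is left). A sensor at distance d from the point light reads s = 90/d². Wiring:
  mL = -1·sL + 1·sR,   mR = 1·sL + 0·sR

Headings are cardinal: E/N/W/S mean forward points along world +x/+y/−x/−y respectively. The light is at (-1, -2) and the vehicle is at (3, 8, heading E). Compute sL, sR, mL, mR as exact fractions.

1/2 9/10 2/5 1/2

left sensor world pos  = (5, 10); dL² = 180
right sensor world pos = (5, 6); dR² = 100
sL = 90/180 = 1/2
sR = 90/100 = 9/10
mL = -1·sL + 1·sR = 2/5
mR = 1·sL + 0·sR = 1/2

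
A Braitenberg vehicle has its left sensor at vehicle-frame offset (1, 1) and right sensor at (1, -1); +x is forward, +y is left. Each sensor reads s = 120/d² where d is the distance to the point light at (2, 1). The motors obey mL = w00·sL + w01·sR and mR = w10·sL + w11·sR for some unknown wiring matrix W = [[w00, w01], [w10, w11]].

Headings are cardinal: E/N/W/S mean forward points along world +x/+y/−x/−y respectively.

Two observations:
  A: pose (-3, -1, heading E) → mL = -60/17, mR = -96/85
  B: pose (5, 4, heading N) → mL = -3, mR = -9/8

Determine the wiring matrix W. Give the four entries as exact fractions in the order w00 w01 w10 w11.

-1/2 0 -1/2 1/2

obs A: pose=(-3,-1,E) → sL=120/17, sR=24/5, mL=-60/17, mR=-96/85
obs B: pose=(5,4,N) → sL=6, sR=15/4, mL=-3, mR=-9/8
sensor matrix S = [[120/17, 24/5], [6, 15/4]]; det S = -198/85
solve [mL_A; mL_B] = S·[w00; w01] and [mR_A; mR_B] = S·[w10; w11]:
  w00 = -1/2, w01 = 0, w10 = -1/2, w11 = 1/2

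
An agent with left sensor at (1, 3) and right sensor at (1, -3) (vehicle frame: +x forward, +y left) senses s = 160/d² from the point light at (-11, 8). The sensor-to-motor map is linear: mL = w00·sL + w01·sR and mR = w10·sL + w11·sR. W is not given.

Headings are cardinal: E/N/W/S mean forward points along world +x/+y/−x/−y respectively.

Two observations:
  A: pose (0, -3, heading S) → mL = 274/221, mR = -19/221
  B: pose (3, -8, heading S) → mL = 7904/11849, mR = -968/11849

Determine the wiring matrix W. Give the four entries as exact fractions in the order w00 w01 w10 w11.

obs A: pose=(0,-3,S) → sL=8/17, sR=10/13, mL=274/221, mR=-19/221
obs B: pose=(3,-8,S) → sL=80/289, sR=16/41, mL=7904/11849, mR=-968/11849
sensor matrix S = [[8/17, 10/13], [80/289, 16/41]]; det S = -4512/154037
solve [mL_A; mL_B] = S·[w00; w01] and [mR_A; mR_B] = S·[w10; w11]:
  w00 = 1, w01 = 1, w10 = -1, w11 = 1/2

1 1 -1 1/2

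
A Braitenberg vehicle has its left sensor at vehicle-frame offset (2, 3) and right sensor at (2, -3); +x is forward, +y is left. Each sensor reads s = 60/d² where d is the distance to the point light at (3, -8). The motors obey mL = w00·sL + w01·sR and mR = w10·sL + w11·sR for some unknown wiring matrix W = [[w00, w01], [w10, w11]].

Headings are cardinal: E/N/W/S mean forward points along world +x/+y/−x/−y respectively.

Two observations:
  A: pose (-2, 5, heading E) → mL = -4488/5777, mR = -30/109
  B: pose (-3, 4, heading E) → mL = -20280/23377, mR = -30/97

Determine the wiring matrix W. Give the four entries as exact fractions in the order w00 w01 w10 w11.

-1 -1 0 -1/2

obs A: pose=(-2,5,E) → sL=12/53, sR=60/109, mL=-4488/5777, mR=-30/109
obs B: pose=(-3,4,E) → sL=60/241, sR=60/97, mL=-20280/23377, mR=-30/97
sensor matrix S = [[12/53, 60/109], [60/241, 60/97]]; det S = 406080/135048929
solve [mL_A; mL_B] = S·[w00; w01] and [mR_A; mR_B] = S·[w10; w11]:
  w00 = -1, w01 = -1, w10 = 0, w11 = -1/2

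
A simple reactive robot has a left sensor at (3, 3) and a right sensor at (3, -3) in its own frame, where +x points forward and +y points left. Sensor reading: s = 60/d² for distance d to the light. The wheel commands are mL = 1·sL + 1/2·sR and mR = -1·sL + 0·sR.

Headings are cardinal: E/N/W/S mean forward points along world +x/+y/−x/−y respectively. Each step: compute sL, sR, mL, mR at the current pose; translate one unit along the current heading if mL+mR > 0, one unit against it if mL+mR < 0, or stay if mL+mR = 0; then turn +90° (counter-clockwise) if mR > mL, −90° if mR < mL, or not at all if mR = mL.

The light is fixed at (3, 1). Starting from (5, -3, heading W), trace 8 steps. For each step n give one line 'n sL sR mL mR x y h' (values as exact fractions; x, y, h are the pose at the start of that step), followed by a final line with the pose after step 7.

0 6/5 30 81/5 -6/5 5 -3 W
1 12 60/17 234/17 -12 4 -3 N
2 15/4 15/13 225/52 -15/4 4 -2 E
3 60/61 60/37 4050/2257 -60/61 5 -2 S
4 6/5 30 81/5 -6/5 5 -3 W
5 12 60/17 234/17 -12 4 -3 N
6 15/4 15/13 225/52 -15/4 4 -2 E
7 60/61 60/37 4050/2257 -60/61 5 -2 S
final 5 -3 W

n=0: pose=(5,-3,W); sL=6/5, sR=30; mL=81/5, mR=-6/5; mL+mR=15 → advance +1; mR−mL=-87/5 → turn -1·90°
n=1: pose=(4,-3,N); sL=12, sR=60/17; mL=234/17, mR=-12; mL+mR=30/17 → advance +1; mR−mL=-438/17 → turn -1·90°
n=2: pose=(4,-2,E); sL=15/4, sR=15/13; mL=225/52, mR=-15/4; mL+mR=15/26 → advance +1; mR−mL=-105/13 → turn -1·90°
n=3: pose=(5,-2,S); sL=60/61, sR=60/37; mL=4050/2257, mR=-60/61; mL+mR=30/37 → advance +1; mR−mL=-6270/2257 → turn -1·90°
n=4: pose=(5,-3,W); sL=6/5, sR=30; mL=81/5, mR=-6/5; mL+mR=15 → advance +1; mR−mL=-87/5 → turn -1·90°
n=5: pose=(4,-3,N); sL=12, sR=60/17; mL=234/17, mR=-12; mL+mR=30/17 → advance +1; mR−mL=-438/17 → turn -1·90°
n=6: pose=(4,-2,E); sL=15/4, sR=15/13; mL=225/52, mR=-15/4; mL+mR=15/26 → advance +1; mR−mL=-105/13 → turn -1·90°
n=7: pose=(5,-2,S); sL=60/61, sR=60/37; mL=4050/2257, mR=-60/61; mL+mR=30/37 → advance +1; mR−mL=-6270/2257 → turn -1·90°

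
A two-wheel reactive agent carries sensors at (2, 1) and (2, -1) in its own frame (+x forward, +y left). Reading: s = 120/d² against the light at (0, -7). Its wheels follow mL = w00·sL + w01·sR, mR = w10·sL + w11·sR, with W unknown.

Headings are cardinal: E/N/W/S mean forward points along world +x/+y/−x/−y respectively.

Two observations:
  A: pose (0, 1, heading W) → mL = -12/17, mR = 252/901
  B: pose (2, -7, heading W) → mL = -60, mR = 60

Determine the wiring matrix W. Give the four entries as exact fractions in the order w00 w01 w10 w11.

0 -1/2 -1/2 1

obs A: pose=(0,1,W) → sL=120/53, sR=24/17, mL=-12/17, mR=252/901
obs B: pose=(2,-7,W) → sL=120, sR=120, mL=-60, mR=60
sensor matrix S = [[120/53, 24/17], [120, 120]]; det S = 92160/901
solve [mL_A; mL_B] = S·[w00; w01] and [mR_A; mR_B] = S·[w10; w11]:
  w00 = 0, w01 = -1/2, w10 = -1/2, w11 = 1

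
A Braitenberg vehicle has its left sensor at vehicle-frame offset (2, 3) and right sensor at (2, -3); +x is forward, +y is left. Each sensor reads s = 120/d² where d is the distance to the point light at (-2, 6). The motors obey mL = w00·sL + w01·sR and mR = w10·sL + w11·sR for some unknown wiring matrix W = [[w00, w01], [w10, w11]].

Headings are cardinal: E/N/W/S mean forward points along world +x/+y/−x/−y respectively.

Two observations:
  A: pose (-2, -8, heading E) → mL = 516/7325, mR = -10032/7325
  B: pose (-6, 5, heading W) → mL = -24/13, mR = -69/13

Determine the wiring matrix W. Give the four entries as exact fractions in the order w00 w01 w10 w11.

1/2 -1 -1 -1

obs A: pose=(-2,-8,E) → sL=24/25, sR=120/293, mL=516/7325, mR=-10032/7325
obs B: pose=(-6,5,W) → sL=30/13, sR=3, mL=-24/13, mR=-69/13
sensor matrix S = [[24/25, 120/293], [30/13, 3]]; det S = 184248/95225
solve [mL_A; mL_B] = S·[w00; w01] and [mR_A; mR_B] = S·[w10; w11]:
  w00 = 1/2, w01 = -1, w10 = -1, w11 = -1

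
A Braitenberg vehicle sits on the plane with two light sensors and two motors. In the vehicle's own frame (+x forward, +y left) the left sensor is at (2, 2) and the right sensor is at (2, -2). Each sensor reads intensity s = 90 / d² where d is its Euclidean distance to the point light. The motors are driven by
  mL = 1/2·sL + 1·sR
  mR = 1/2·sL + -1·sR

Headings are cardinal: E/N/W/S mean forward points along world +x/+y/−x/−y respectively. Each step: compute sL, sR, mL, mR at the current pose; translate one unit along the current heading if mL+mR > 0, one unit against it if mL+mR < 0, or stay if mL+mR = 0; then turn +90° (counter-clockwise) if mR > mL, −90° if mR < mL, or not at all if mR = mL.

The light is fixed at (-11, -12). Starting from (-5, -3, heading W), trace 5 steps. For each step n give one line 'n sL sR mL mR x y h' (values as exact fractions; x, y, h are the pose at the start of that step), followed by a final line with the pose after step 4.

0 18/13 90/137 2403/1781 63/1781 -5 -3 W
1 9/13 9/17 387/442 -81/442 -6 -3 N
2 90/193 90/113 22455/21809 -12285/21809 -6 -2 E
3 45/64 9/8 189/128 -99/128 -5 -2 S
4 18/13 90/137 2403/1781 63/1781 -5 -3 W
final -6 -3 N

n=0: pose=(-5,-3,W); sL=18/13, sR=90/137; mL=2403/1781, mR=63/1781; mL+mR=18/13 → advance +1; mR−mL=-180/137 → turn -1·90°
n=1: pose=(-6,-3,N); sL=9/13, sR=9/17; mL=387/442, mR=-81/442; mL+mR=9/13 → advance +1; mR−mL=-18/17 → turn -1·90°
n=2: pose=(-6,-2,E); sL=90/193, sR=90/113; mL=22455/21809, mR=-12285/21809; mL+mR=90/193 → advance +1; mR−mL=-180/113 → turn -1·90°
n=3: pose=(-5,-2,S); sL=45/64, sR=9/8; mL=189/128, mR=-99/128; mL+mR=45/64 → advance +1; mR−mL=-9/4 → turn -1·90°
n=4: pose=(-5,-3,W); sL=18/13, sR=90/137; mL=2403/1781, mR=63/1781; mL+mR=18/13 → advance +1; mR−mL=-180/137 → turn -1·90°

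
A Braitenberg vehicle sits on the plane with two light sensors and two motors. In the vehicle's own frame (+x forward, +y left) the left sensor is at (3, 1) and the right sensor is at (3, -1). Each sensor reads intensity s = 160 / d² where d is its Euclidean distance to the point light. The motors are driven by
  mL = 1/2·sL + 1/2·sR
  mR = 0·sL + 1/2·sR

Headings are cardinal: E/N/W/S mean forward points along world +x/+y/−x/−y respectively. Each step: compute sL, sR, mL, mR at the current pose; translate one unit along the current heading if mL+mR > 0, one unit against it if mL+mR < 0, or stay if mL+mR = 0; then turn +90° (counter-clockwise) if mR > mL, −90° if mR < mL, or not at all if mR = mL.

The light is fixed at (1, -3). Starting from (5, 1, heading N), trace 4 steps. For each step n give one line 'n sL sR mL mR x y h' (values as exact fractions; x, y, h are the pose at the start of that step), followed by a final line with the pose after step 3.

n=0: pose=(5,1,N); sL=80/29, sR=80/37; mL=2640/1073, mR=40/37; mL+mR=3800/1073 → advance +1; mR−mL=-40/29 → turn -1·90°
n=1: pose=(5,2,E); sL=32/17, sR=32/13; mL=480/221, mR=16/13; mL+mR=752/221 → advance +1; mR−mL=-16/17 → turn -1·90°
n=2: pose=(6,2,S); sL=4, sR=8; mL=6, mR=4; mL+mR=10 → advance +1; mR−mL=-2 → turn -1·90°
n=3: pose=(6,1,W); sL=160/13, sR=160/29; mL=3360/377, mR=80/29; mL+mR=4400/377 → advance +1; mR−mL=-80/13 → turn -1·90°

0 80/29 80/37 2640/1073 40/37 5 1 N
1 32/17 32/13 480/221 16/13 5 2 E
2 4 8 6 4 6 2 S
3 160/13 160/29 3360/377 80/29 6 1 W
final 5 1 N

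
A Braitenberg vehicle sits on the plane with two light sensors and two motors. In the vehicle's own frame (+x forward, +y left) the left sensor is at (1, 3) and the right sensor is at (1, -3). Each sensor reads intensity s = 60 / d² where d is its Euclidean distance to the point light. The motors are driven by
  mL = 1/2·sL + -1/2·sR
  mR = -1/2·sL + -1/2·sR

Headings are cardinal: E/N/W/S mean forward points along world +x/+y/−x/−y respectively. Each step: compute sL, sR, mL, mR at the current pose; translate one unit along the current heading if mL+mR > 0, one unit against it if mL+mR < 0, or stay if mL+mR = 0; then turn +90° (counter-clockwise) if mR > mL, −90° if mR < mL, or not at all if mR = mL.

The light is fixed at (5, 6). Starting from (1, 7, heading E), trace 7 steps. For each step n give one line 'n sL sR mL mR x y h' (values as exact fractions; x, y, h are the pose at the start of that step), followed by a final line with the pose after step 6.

0 12/5 60/13 -72/65 -228/65 1 7 E
1 15 15/16 225/32 -255/32 0 7 S
2 60/37 60/61 720/2257 -2940/2257 0 8 W
3 30/29 6 -72/29 -102/29 1 8 N
4 12/5 60/13 -72/65 -228/65 1 7 E
5 15 15/16 225/32 -255/32 0 7 S
6 60/37 60/61 720/2257 -2940/2257 0 8 W
final 1 8 N

n=0: pose=(1,7,E); sL=12/5, sR=60/13; mL=-72/65, mR=-228/65; mL+mR=-60/13 → advance -1; mR−mL=-12/5 → turn -1·90°
n=1: pose=(0,7,S); sL=15, sR=15/16; mL=225/32, mR=-255/32; mL+mR=-15/16 → advance -1; mR−mL=-15 → turn -1·90°
n=2: pose=(0,8,W); sL=60/37, sR=60/61; mL=720/2257, mR=-2940/2257; mL+mR=-60/61 → advance -1; mR−mL=-60/37 → turn -1·90°
n=3: pose=(1,8,N); sL=30/29, sR=6; mL=-72/29, mR=-102/29; mL+mR=-6 → advance -1; mR−mL=-30/29 → turn -1·90°
n=4: pose=(1,7,E); sL=12/5, sR=60/13; mL=-72/65, mR=-228/65; mL+mR=-60/13 → advance -1; mR−mL=-12/5 → turn -1·90°
n=5: pose=(0,7,S); sL=15, sR=15/16; mL=225/32, mR=-255/32; mL+mR=-15/16 → advance -1; mR−mL=-15 → turn -1·90°
n=6: pose=(0,8,W); sL=60/37, sR=60/61; mL=720/2257, mR=-2940/2257; mL+mR=-60/61 → advance -1; mR−mL=-60/37 → turn -1·90°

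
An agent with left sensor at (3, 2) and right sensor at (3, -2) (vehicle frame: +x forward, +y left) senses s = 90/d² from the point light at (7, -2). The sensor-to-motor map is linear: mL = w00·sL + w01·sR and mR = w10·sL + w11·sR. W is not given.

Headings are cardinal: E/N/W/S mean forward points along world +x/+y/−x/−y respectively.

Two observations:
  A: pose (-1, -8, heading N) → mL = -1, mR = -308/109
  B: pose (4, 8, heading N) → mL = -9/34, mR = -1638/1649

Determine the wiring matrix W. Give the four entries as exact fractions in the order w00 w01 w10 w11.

0 -1/2 -1 -1

obs A: pose=(-1,-8,N) → sL=90/109, sR=2, mL=-1, mR=-308/109
obs B: pose=(4,8,N) → sL=45/97, sR=9/17, mL=-9/34, mR=-1638/1649
sensor matrix S = [[90/109, 2], [45/97, 9/17]]; det S = -88200/179741
solve [mL_A; mL_B] = S·[w00; w01] and [mR_A; mR_B] = S·[w10; w11]:
  w00 = 0, w01 = -1/2, w10 = -1, w11 = -1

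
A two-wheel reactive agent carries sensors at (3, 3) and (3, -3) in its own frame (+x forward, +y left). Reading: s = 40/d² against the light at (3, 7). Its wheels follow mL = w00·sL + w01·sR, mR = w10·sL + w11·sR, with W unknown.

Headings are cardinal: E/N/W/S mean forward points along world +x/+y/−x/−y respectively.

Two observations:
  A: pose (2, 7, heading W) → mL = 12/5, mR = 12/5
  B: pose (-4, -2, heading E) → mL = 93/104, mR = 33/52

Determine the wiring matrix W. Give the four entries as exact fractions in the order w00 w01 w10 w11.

1 1/2 1/2 1

obs A: pose=(2,7,W) → sL=8/5, sR=8/5, mL=12/5, mR=12/5
obs B: pose=(-4,-2,E) → sL=10/13, sR=1/4, mL=93/104, mR=33/52
sensor matrix S = [[8/5, 8/5], [10/13, 1/4]]; det S = -54/65
solve [mL_A; mL_B] = S·[w00; w01] and [mR_A; mR_B] = S·[w10; w11]:
  w00 = 1, w01 = 1/2, w10 = 1/2, w11 = 1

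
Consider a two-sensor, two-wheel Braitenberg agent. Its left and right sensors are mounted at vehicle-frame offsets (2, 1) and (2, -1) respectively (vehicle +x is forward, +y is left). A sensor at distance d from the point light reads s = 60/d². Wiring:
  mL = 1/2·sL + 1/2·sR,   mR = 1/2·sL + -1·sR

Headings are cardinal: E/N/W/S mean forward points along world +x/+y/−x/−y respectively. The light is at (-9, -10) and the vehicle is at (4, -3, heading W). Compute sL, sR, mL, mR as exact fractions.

60/157 12/37 2052/5809 -774/5809

left sensor world pos  = (2, -4); dL² = 157
right sensor world pos = (2, -2); dR² = 185
sL = 60/157 = 60/157
sR = 60/185 = 12/37
mL = 1/2·sL + 1/2·sR = 2052/5809
mR = 1/2·sL + -1·sR = -774/5809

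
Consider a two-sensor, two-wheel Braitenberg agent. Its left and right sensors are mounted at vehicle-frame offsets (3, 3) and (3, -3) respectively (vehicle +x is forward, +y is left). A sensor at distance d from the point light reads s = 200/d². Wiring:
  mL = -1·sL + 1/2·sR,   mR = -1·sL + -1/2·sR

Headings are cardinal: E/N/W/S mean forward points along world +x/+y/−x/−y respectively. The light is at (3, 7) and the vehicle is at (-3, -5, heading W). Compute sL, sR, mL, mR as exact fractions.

100/153 100/81 -50/1377 -1750/1377

left sensor world pos  = (-6, -8); dL² = 306
right sensor world pos = (-6, -2); dR² = 162
sL = 200/306 = 100/153
sR = 200/162 = 100/81
mL = -1·sL + 1/2·sR = -50/1377
mR = -1·sL + -1/2·sR = -1750/1377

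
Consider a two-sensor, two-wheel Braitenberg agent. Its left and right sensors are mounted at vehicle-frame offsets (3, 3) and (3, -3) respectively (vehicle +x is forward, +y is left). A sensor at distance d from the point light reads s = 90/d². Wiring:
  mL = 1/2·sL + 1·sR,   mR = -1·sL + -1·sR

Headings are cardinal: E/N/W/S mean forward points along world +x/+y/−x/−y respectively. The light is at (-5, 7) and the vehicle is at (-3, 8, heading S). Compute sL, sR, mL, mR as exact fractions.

left sensor world pos  = (0, 5); dL² = 29
right sensor world pos = (-6, 5); dR² = 5
sL = 90/29 = 90/29
sR = 90/5 = 18
mL = 1/2·sL + 1·sR = 567/29
mR = -1·sL + -1·sR = -612/29

90/29 18 567/29 -612/29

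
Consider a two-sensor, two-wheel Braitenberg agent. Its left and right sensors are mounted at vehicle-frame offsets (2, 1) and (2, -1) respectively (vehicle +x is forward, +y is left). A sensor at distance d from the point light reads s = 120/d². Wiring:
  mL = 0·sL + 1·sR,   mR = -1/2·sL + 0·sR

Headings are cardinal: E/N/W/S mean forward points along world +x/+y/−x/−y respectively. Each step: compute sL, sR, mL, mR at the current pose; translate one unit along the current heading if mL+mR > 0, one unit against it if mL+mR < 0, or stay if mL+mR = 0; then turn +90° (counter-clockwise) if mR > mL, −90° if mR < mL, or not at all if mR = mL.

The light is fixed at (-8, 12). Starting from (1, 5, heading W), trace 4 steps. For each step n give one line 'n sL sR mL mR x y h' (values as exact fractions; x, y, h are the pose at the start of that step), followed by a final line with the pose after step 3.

0 120/113 24/17 24/17 -60/113 1 5 W
1 60/37 60/53 60/53 -30/37 0 5 N
2 24/25 120/149 120/149 -12/25 0 6 E
3 30/41 15/16 15/16 -15/41 1 6 S
final 1 5 W

n=0: pose=(1,5,W); sL=120/113, sR=24/17; mL=24/17, mR=-60/113; mL+mR=1692/1921 → advance +1; mR−mL=-3732/1921 → turn -1·90°
n=1: pose=(0,5,N); sL=60/37, sR=60/53; mL=60/53, mR=-30/37; mL+mR=630/1961 → advance +1; mR−mL=-3810/1961 → turn -1·90°
n=2: pose=(0,6,E); sL=24/25, sR=120/149; mL=120/149, mR=-12/25; mL+mR=1212/3725 → advance +1; mR−mL=-4788/3725 → turn -1·90°
n=3: pose=(1,6,S); sL=30/41, sR=15/16; mL=15/16, mR=-15/41; mL+mR=375/656 → advance +1; mR−mL=-855/656 → turn -1·90°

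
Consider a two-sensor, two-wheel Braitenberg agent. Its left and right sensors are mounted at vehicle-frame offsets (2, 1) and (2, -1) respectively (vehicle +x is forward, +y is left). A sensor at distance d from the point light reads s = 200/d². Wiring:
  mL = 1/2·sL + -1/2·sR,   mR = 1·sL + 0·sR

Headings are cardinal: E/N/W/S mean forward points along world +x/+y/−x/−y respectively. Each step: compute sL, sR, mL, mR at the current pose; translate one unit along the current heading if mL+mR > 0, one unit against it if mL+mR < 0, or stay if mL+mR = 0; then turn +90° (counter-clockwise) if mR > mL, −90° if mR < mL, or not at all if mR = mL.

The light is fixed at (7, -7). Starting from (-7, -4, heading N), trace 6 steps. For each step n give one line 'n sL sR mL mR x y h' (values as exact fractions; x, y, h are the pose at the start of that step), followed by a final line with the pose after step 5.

0 4/5 100/97 -56/485 4/5 -7 -4 N
1 40/53 200/281 320/14893 40/53 -7 -3 W
2 1 10/13 3/26 1 -8 -3 S
3 40/37 200/173 -240/6401 40/37 -8 -4 E
4 4/5 100/97 -56/485 4/5 -7 -4 N
5 40/53 200/281 320/14893 40/53 -7 -3 W
final -8 -3 S

n=0: pose=(-7,-4,N); sL=4/5, sR=100/97; mL=-56/485, mR=4/5; mL+mR=332/485 → advance +1; mR−mL=444/485 → turn +1·90°
n=1: pose=(-7,-3,W); sL=40/53, sR=200/281; mL=320/14893, mR=40/53; mL+mR=11560/14893 → advance +1; mR−mL=10920/14893 → turn +1·90°
n=2: pose=(-8,-3,S); sL=1, sR=10/13; mL=3/26, mR=1; mL+mR=29/26 → advance +1; mR−mL=23/26 → turn +1·90°
n=3: pose=(-8,-4,E); sL=40/37, sR=200/173; mL=-240/6401, mR=40/37; mL+mR=6680/6401 → advance +1; mR−mL=7160/6401 → turn +1·90°
n=4: pose=(-7,-4,N); sL=4/5, sR=100/97; mL=-56/485, mR=4/5; mL+mR=332/485 → advance +1; mR−mL=444/485 → turn +1·90°
n=5: pose=(-7,-3,W); sL=40/53, sR=200/281; mL=320/14893, mR=40/53; mL+mR=11560/14893 → advance +1; mR−mL=10920/14893 → turn +1·90°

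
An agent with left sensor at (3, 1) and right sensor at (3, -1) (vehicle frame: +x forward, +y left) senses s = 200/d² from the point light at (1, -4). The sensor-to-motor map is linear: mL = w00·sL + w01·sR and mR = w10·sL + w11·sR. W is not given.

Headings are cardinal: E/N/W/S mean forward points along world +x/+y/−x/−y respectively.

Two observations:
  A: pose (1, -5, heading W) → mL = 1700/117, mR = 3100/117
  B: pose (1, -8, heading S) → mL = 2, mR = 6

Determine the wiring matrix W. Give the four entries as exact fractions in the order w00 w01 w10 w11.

-1/2 1 1 1/2

obs A: pose=(1,-5,W) → sL=200/13, sR=200/9, mL=1700/117, mR=3100/117
obs B: pose=(1,-8,S) → sL=4, sR=4, mL=2, mR=6
sensor matrix S = [[200/13, 200/9], [4, 4]]; det S = -3200/117
solve [mL_A; mL_B] = S·[w00; w01] and [mR_A; mR_B] = S·[w10; w11]:
  w00 = -1/2, w01 = 1, w10 = 1, w11 = 1/2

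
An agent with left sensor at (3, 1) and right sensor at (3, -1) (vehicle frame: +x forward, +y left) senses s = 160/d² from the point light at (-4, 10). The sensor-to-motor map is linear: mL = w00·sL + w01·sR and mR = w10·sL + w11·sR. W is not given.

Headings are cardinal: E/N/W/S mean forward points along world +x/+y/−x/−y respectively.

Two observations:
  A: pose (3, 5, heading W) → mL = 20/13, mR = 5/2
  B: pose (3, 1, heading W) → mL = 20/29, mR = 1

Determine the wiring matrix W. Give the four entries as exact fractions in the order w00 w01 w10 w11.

1/2 0 0 1/2

obs A: pose=(3,5,W) → sL=40/13, sR=5, mL=20/13, mR=5/2
obs B: pose=(3,1,W) → sL=40/29, sR=2, mL=20/29, mR=1
sensor matrix S = [[40/13, 5], [40/29, 2]]; det S = -280/377
solve [mL_A; mL_B] = S·[w00; w01] and [mR_A; mR_B] = S·[w10; w11]:
  w00 = 1/2, w01 = 0, w10 = 0, w11 = 1/2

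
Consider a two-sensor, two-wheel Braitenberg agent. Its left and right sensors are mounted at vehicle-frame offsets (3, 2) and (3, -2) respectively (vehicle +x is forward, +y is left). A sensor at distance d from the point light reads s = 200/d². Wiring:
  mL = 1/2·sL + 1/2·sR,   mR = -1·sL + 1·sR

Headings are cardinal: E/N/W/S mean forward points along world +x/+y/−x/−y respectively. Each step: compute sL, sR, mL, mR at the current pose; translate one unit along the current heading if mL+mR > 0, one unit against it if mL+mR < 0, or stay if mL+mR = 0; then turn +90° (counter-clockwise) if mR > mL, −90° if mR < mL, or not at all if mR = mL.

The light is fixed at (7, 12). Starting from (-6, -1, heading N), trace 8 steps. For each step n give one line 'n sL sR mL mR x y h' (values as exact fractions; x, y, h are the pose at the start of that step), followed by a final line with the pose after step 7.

0 8/13 200/221 168/221 64/221 -6 -1 N
1 1 25/37 31/37 -12/37 -6 0 E
2 8/13 200/421 2984/5473 -768/5473 -5 0 S
3 4/9 100/173 796/1557 208/1557 -5 -1 W
4 8/13 200/221 168/221 64/221 -6 -1 N
5 1 25/37 31/37 -12/37 -6 0 E
6 8/13 200/421 2984/5473 -768/5473 -5 0 S
7 4/9 100/173 796/1557 208/1557 -5 -1 W
final -6 -1 N

n=0: pose=(-6,-1,N); sL=8/13, sR=200/221; mL=168/221, mR=64/221; mL+mR=232/221 → advance +1; mR−mL=-8/17 → turn -1·90°
n=1: pose=(-6,0,E); sL=1, sR=25/37; mL=31/37, mR=-12/37; mL+mR=19/37 → advance +1; mR−mL=-43/37 → turn -1·90°
n=2: pose=(-5,0,S); sL=8/13, sR=200/421; mL=2984/5473, mR=-768/5473; mL+mR=2216/5473 → advance +1; mR−mL=-3752/5473 → turn -1·90°
n=3: pose=(-5,-1,W); sL=4/9, sR=100/173; mL=796/1557, mR=208/1557; mL+mR=1004/1557 → advance +1; mR−mL=-196/519 → turn -1·90°
n=4: pose=(-6,-1,N); sL=8/13, sR=200/221; mL=168/221, mR=64/221; mL+mR=232/221 → advance +1; mR−mL=-8/17 → turn -1·90°
n=5: pose=(-6,0,E); sL=1, sR=25/37; mL=31/37, mR=-12/37; mL+mR=19/37 → advance +1; mR−mL=-43/37 → turn -1·90°
n=6: pose=(-5,0,S); sL=8/13, sR=200/421; mL=2984/5473, mR=-768/5473; mL+mR=2216/5473 → advance +1; mR−mL=-3752/5473 → turn -1·90°
n=7: pose=(-5,-1,W); sL=4/9, sR=100/173; mL=796/1557, mR=208/1557; mL+mR=1004/1557 → advance +1; mR−mL=-196/519 → turn -1·90°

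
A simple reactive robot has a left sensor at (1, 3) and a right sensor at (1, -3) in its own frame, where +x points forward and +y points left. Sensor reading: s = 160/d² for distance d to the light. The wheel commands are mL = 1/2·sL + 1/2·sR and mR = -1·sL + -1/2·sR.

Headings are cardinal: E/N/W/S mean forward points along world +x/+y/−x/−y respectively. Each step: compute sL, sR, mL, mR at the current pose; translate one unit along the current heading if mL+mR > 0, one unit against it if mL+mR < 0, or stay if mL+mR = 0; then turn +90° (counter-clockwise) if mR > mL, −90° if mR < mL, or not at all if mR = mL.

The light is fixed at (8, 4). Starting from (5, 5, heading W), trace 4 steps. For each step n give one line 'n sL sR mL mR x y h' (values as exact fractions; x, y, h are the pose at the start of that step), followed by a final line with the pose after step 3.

0 8 5 13/2 -21/2 5 5 W
1 160/29 32 544/29 -624/29 6 5 N
2 16 16 16 -24 6 4 E
3 160 160/37 3040/37 -6000/37 5 4 S
final 5 5 W

n=0: pose=(5,5,W); sL=8, sR=5; mL=13/2, mR=-21/2; mL+mR=-4 → advance -1; mR−mL=-17 → turn -1·90°
n=1: pose=(6,5,N); sL=160/29, sR=32; mL=544/29, mR=-624/29; mL+mR=-80/29 → advance -1; mR−mL=-1168/29 → turn -1·90°
n=2: pose=(6,4,E); sL=16, sR=16; mL=16, mR=-24; mL+mR=-8 → advance -1; mR−mL=-40 → turn -1·90°
n=3: pose=(5,4,S); sL=160, sR=160/37; mL=3040/37, mR=-6000/37; mL+mR=-80 → advance -1; mR−mL=-9040/37 → turn -1·90°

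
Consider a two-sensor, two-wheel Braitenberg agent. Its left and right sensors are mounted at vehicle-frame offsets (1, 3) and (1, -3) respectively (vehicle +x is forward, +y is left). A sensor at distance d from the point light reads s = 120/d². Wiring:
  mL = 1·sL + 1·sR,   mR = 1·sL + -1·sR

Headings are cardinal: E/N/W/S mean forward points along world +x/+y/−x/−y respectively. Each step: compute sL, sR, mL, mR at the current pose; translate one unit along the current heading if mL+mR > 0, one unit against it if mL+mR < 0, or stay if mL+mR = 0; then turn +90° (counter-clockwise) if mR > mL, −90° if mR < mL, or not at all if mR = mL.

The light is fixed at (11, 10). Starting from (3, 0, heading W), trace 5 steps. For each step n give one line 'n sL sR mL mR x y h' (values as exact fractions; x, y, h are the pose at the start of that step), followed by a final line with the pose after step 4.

n=0: pose=(3,0,W); sL=12/25, sR=12/13; mL=456/325, mR=-144/325; mL+mR=24/25 → advance +1; mR−mL=-24/13 → turn -1·90°
n=1: pose=(2,0,N); sL=8/15, sR=40/39; mL=304/195, mR=-32/65; mL+mR=16/15 → advance +1; mR−mL=-80/39 → turn -1·90°
n=2: pose=(2,1,E); sL=6/5, sR=15/26; mL=231/130, mR=81/130; mL+mR=12/5 → advance +1; mR−mL=-15/13 → turn -1·90°
n=3: pose=(3,1,S); sL=24/25, sR=120/221; mL=8304/5525, mR=2304/5525; mL+mR=48/25 → advance +1; mR−mL=-240/221 → turn -1·90°
n=4: pose=(3,0,W); sL=12/25, sR=12/13; mL=456/325, mR=-144/325; mL+mR=24/25 → advance +1; mR−mL=-24/13 → turn -1·90°

0 12/25 12/13 456/325 -144/325 3 0 W
1 8/15 40/39 304/195 -32/65 2 0 N
2 6/5 15/26 231/130 81/130 2 1 E
3 24/25 120/221 8304/5525 2304/5525 3 1 S
4 12/25 12/13 456/325 -144/325 3 0 W
final 2 0 N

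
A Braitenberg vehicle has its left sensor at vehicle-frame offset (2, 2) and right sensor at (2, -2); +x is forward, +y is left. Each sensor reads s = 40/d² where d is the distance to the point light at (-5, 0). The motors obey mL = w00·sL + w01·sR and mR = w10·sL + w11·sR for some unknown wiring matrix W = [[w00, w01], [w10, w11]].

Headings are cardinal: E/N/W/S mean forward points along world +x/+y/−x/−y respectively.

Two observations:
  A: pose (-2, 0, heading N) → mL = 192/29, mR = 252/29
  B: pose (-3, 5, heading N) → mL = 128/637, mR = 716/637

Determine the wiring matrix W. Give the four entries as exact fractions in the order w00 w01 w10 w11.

obs A: pose=(-2,0,N) → sL=8, sR=40/29, mL=192/29, mR=252/29
obs B: pose=(-3,5,N) → sL=40/49, sR=8/13, mL=128/637, mR=716/637
sensor matrix S = [[8, 40/29], [40/49, 8/13]]; det S = 70144/18473
solve [mL_A; mL_B] = S·[w00; w01] and [mR_A; mR_B] = S·[w10; w11]:
  w00 = 1, w01 = -1, w10 = 1, w11 = 1/2

1 -1 1 1/2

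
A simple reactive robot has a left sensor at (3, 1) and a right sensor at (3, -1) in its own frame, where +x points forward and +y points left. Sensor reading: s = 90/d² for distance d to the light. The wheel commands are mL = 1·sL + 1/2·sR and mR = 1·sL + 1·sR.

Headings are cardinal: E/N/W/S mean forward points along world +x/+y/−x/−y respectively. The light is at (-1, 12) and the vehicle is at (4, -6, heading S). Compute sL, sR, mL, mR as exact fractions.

left sensor world pos  = (5, -9); dL² = 477
right sensor world pos = (3, -9); dR² = 457
sL = 90/477 = 10/53
sR = 90/457 = 90/457
mL = 1·sL + 1/2·sR = 6955/24221
mR = 1·sL + 1·sR = 9340/24221

10/53 90/457 6955/24221 9340/24221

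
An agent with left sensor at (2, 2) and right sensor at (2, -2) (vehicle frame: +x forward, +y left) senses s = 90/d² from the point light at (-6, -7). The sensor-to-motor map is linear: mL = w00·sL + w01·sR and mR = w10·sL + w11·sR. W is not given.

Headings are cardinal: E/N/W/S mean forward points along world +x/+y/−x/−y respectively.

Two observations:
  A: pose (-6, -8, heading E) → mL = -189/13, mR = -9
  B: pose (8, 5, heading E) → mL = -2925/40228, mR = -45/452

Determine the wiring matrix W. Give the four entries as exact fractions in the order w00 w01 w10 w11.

obs A: pose=(-6,-8,E) → sL=18, sR=90/13, mL=-189/13, mR=-9
obs B: pose=(8,5,E) → sL=45/226, sR=45/178, mL=-2925/40228, mR=-45/452
sensor matrix S = [[18, 90/13], [45/226, 45/178]]; det S = 414720/130741
solve [mL_A; mL_B] = S·[w00; w01] and [mR_A; mR_B] = S·[w10; w11]:
  w00 = -1, w01 = 1/2, w10 = -1/2, w11 = 0

-1 1/2 -1/2 0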